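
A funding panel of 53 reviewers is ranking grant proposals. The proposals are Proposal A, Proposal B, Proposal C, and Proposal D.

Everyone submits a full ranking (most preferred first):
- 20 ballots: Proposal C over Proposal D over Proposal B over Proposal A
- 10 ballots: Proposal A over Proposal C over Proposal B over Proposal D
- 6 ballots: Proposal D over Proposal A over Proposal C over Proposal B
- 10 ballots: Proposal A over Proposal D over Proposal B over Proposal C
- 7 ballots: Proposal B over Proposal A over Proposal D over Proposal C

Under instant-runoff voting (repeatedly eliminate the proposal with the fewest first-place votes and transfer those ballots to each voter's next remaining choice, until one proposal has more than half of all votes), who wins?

Proposal A

Round 1: Proposal A 20, Proposal B 7, Proposal C 20, Proposal D 6. Proposal D eliminated.
Round 2: Proposal A 26, Proposal B 7, Proposal C 20. Proposal B eliminated.
Round 3: Proposal A 33, Proposal C 20. Proposal A has a majority (≥27).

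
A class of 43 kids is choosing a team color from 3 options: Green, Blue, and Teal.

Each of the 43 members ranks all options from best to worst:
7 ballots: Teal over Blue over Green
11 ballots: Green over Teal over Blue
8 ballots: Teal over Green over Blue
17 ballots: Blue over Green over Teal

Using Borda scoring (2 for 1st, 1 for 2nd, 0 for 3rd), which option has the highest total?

Green

Green: 7×0 + 11×2 + 8×1 + 17×1 = 47
Blue: 7×1 + 11×0 + 8×0 + 17×2 = 41
Teal: 7×2 + 11×1 + 8×2 + 17×0 = 41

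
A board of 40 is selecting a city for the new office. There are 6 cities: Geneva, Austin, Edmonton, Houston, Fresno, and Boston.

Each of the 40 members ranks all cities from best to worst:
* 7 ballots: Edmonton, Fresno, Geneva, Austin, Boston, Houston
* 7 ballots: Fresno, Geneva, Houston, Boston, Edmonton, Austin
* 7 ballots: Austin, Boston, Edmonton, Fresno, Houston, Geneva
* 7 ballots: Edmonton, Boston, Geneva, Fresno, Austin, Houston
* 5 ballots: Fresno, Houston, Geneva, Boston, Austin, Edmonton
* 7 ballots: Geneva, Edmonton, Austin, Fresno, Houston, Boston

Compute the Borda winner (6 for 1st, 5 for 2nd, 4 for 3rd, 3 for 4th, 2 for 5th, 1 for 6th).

Geneva: 7×4 + 7×5 + 7×1 + 7×4 + 5×4 + 7×6 = 160
Austin: 7×3 + 7×1 + 7×6 + 7×2 + 5×2 + 7×4 = 122
Edmonton: 7×6 + 7×2 + 7×4 + 7×6 + 5×1 + 7×5 = 166
Houston: 7×1 + 7×4 + 7×2 + 7×1 + 5×5 + 7×2 = 95
Fresno: 7×5 + 7×6 + 7×3 + 7×3 + 5×6 + 7×3 = 170
Boston: 7×2 + 7×3 + 7×5 + 7×5 + 5×3 + 7×1 = 127

Fresno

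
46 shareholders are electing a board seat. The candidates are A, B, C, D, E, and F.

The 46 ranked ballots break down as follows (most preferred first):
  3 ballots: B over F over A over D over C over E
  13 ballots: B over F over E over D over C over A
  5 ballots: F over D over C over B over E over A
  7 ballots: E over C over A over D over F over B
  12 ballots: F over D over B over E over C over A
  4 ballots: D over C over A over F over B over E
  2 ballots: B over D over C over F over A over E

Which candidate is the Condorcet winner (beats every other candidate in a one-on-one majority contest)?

F vs A: 35–11
F vs B: 28–18
F vs C: 33–13
F vs D: 33–13
F vs E: 39–7
F beats every other candidate.

F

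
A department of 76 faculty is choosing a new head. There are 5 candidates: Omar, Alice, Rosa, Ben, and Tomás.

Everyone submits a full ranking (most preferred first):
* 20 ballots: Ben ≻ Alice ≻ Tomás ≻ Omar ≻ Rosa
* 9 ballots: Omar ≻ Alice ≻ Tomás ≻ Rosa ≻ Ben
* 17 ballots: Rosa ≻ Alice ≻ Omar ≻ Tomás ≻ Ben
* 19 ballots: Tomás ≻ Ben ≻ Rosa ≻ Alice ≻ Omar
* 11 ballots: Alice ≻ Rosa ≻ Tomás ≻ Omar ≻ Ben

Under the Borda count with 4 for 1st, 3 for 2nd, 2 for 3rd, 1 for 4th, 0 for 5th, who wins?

Omar: 20×1 + 9×4 + 17×2 + 19×0 + 11×1 = 101
Alice: 20×3 + 9×3 + 17×3 + 19×1 + 11×4 = 201
Rosa: 20×0 + 9×1 + 17×4 + 19×2 + 11×3 = 148
Ben: 20×4 + 9×0 + 17×0 + 19×3 + 11×0 = 137
Tomás: 20×2 + 9×2 + 17×1 + 19×4 + 11×2 = 173

Alice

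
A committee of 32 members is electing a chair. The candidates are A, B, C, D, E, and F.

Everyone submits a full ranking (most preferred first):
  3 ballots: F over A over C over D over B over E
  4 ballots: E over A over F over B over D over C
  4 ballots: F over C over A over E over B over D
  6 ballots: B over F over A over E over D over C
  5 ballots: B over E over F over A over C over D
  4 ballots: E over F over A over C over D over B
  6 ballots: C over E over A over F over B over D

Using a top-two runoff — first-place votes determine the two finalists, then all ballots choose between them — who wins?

Round 1 first-place votes: A 0, B 11, C 6, D 0, E 8, F 7. B and E advance.
Runoff: B is ranked above E on 14 ballots, E above B on 18.

E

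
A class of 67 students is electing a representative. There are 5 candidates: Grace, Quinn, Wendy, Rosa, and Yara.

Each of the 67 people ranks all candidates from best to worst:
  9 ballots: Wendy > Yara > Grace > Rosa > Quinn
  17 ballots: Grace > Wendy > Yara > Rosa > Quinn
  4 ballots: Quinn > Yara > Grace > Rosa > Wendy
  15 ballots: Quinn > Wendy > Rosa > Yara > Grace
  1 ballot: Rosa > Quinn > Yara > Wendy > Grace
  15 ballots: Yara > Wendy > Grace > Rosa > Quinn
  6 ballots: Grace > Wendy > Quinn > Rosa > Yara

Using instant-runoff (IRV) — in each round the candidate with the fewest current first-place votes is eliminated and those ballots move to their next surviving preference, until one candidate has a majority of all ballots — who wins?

Round 1: Grace 23, Quinn 19, Wendy 9, Rosa 1, Yara 15. Rosa eliminated.
Round 2: Grace 23, Quinn 20, Wendy 9, Yara 15. Wendy eliminated.
Round 3: Grace 23, Quinn 20, Yara 24. Quinn eliminated.
Round 4: Grace 23, Yara 44. Yara has a majority (≥34).

Yara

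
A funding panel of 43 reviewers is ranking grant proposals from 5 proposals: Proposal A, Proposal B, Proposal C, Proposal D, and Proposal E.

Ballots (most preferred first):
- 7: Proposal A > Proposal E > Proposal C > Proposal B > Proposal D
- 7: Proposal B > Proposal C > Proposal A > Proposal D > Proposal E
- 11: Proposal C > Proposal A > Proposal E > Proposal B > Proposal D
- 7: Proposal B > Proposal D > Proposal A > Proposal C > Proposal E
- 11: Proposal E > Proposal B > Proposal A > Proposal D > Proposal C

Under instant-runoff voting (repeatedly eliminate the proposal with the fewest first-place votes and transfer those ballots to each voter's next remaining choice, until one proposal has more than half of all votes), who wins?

Proposal E

Round 1: Proposal A 7, Proposal B 14, Proposal C 11, Proposal D 0, Proposal E 11. Proposal D eliminated.
Round 2: Proposal A 7, Proposal B 14, Proposal C 11, Proposal E 11. Proposal A eliminated.
Round 3: Proposal B 14, Proposal C 11, Proposal E 18. Proposal C eliminated.
Round 4: Proposal B 14, Proposal E 29. Proposal E has a majority (≥22).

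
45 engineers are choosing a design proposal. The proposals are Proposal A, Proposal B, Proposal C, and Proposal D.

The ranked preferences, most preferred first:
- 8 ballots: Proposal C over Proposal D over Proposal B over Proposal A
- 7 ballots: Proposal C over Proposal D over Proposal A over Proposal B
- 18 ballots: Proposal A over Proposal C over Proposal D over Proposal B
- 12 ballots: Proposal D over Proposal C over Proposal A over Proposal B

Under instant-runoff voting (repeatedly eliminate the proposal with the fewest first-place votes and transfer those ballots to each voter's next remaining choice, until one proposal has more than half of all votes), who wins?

Proposal C

Round 1: Proposal A 18, Proposal B 0, Proposal C 15, Proposal D 12. Proposal B eliminated.
Round 2: Proposal A 18, Proposal C 15, Proposal D 12. Proposal D eliminated.
Round 3: Proposal A 18, Proposal C 27. Proposal C has a majority (≥23).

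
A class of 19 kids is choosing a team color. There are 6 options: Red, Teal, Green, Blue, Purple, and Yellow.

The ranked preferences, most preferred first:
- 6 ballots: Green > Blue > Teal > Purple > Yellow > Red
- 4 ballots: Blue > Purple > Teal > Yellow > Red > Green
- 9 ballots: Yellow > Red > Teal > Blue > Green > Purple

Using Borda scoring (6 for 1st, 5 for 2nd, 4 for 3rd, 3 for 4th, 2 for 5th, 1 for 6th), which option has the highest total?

Red: 6×1 + 4×2 + 9×5 = 59
Teal: 6×4 + 4×4 + 9×4 = 76
Green: 6×6 + 4×1 + 9×2 = 58
Blue: 6×5 + 4×6 + 9×3 = 81
Purple: 6×3 + 4×5 + 9×1 = 47
Yellow: 6×2 + 4×3 + 9×6 = 78

Blue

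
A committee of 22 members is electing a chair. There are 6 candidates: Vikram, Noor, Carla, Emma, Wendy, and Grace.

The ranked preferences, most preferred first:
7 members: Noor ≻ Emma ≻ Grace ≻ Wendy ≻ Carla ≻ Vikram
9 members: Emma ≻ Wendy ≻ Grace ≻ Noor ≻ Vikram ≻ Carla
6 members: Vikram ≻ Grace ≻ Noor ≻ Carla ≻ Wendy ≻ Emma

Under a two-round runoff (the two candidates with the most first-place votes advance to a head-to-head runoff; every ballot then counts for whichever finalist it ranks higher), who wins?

Round 1 first-place votes: Vikram 6, Noor 7, Carla 0, Emma 9, Wendy 0, Grace 0. Emma and Noor advance.
Runoff: Emma is ranked above Noor on 9 ballots, Noor above Emma on 13.

Noor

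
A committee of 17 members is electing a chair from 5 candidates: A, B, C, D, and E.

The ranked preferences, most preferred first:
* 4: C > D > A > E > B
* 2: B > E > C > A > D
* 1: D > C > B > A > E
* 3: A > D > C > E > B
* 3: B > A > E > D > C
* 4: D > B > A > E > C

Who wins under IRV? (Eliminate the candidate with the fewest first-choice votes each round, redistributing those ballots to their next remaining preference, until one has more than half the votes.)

Round 1: A 3, B 5, C 4, D 5, E 0. E eliminated.
Round 2: A 3, B 5, C 4, D 5. A eliminated.
Round 3: B 5, C 4, D 8. C eliminated.
Round 4: B 5, D 12. D has a majority (≥9).

D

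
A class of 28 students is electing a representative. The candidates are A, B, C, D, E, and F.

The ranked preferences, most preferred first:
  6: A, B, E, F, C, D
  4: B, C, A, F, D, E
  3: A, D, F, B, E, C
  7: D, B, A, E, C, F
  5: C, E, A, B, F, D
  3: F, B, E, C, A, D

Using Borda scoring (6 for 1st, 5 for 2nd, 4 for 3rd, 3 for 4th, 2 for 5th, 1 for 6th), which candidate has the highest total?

B

A: 6×6 + 4×4 + 3×6 + 7×4 + 5×4 + 3×2 = 124
B: 6×5 + 4×6 + 3×3 + 7×5 + 5×3 + 3×5 = 128
C: 6×2 + 4×5 + 3×1 + 7×2 + 5×6 + 3×3 = 88
D: 6×1 + 4×2 + 3×5 + 7×6 + 5×1 + 3×1 = 79
E: 6×4 + 4×1 + 3×2 + 7×3 + 5×5 + 3×4 = 92
F: 6×3 + 4×3 + 3×4 + 7×1 + 5×2 + 3×6 = 77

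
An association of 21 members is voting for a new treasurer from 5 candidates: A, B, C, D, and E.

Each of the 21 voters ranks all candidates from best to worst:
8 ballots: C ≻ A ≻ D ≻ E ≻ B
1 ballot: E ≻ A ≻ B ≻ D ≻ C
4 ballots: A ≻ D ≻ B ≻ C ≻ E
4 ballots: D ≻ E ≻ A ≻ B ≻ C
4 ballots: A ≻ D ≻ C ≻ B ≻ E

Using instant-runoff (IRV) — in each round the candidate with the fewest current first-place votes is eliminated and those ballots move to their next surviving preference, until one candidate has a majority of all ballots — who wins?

Round 1: A 8, B 0, C 8, D 4, E 1. B eliminated.
Round 2: A 8, C 8, D 4, E 1. E eliminated.
Round 3: A 9, C 8, D 4. D eliminated.
Round 4: A 13, C 8. A has a majority (≥11).

A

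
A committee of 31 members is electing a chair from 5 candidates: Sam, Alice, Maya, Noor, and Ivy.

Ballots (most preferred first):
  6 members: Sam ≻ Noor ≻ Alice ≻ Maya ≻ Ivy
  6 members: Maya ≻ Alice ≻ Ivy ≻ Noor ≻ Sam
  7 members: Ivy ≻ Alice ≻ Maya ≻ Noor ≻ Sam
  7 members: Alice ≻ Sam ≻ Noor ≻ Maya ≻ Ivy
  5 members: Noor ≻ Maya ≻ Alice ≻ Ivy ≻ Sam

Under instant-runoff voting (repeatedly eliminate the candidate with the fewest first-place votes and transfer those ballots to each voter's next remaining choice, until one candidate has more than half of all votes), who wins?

Round 1: Sam 6, Alice 7, Maya 6, Noor 5, Ivy 7. Noor eliminated.
Round 2: Sam 6, Alice 7, Maya 11, Ivy 7. Sam eliminated.
Round 3: Alice 13, Maya 11, Ivy 7. Ivy eliminated.
Round 4: Alice 20, Maya 11. Alice has a majority (≥16).

Alice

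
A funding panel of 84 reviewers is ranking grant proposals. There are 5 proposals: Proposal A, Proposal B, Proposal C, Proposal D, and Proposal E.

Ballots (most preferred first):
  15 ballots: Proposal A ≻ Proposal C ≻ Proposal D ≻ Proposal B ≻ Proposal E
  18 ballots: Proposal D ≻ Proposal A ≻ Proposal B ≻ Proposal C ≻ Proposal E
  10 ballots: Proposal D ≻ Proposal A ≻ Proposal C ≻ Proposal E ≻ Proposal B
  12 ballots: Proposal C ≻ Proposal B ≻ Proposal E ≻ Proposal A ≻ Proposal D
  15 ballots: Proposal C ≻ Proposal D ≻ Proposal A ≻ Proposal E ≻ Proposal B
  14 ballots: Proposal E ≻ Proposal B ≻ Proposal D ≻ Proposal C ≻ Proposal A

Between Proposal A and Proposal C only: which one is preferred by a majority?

Proposal A

Proposal A is ranked above Proposal C on 43 ballots; Proposal C above Proposal A on 41.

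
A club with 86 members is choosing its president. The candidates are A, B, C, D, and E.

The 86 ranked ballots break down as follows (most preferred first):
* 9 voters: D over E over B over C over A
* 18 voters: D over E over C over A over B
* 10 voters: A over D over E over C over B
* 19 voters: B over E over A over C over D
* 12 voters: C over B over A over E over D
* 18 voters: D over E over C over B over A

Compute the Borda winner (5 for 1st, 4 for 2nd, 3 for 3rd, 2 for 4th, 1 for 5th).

E

A: 9×1 + 18×2 + 10×5 + 19×3 + 12×3 + 18×1 = 206
B: 9×3 + 18×1 + 10×1 + 19×5 + 12×4 + 18×2 = 234
C: 9×2 + 18×3 + 10×2 + 19×2 + 12×5 + 18×3 = 244
D: 9×5 + 18×5 + 10×4 + 19×1 + 12×1 + 18×5 = 296
E: 9×4 + 18×4 + 10×3 + 19×4 + 12×2 + 18×4 = 310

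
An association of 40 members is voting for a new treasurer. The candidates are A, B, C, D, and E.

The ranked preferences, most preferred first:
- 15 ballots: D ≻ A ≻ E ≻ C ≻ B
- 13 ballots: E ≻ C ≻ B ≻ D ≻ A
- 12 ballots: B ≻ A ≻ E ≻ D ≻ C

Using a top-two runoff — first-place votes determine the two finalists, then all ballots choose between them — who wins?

Round 1 first-place votes: A 0, B 12, C 0, D 15, E 13. D and E advance.
Runoff: D is ranked above E on 15 ballots, E above D on 25.

E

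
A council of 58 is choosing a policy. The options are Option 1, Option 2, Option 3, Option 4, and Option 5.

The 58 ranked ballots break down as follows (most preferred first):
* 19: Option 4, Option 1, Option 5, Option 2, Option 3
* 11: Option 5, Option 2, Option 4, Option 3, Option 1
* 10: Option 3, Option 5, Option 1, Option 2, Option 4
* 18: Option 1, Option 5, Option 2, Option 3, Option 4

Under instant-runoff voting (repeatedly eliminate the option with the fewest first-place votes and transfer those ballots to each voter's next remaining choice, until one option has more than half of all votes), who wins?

Option 5

Round 1: Option 1 18, Option 2 0, Option 3 10, Option 4 19, Option 5 11. Option 2 eliminated.
Round 2: Option 1 18, Option 3 10, Option 4 19, Option 5 11. Option 3 eliminated.
Round 3: Option 1 18, Option 4 19, Option 5 21. Option 1 eliminated.
Round 4: Option 4 19, Option 5 39. Option 5 has a majority (≥30).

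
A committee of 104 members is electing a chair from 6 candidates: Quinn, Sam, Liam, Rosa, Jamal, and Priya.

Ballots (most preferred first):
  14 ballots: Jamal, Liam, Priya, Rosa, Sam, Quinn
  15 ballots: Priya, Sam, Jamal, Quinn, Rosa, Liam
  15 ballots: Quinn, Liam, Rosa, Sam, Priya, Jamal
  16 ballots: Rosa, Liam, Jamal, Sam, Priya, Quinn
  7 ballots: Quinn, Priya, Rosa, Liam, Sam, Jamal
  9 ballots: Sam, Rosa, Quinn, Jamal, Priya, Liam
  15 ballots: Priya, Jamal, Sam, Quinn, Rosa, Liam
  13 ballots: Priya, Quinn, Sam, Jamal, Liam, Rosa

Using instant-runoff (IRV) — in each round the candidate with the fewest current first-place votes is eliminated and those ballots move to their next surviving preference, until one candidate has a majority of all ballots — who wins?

Round 1: Quinn 22, Sam 9, Liam 0, Rosa 16, Jamal 14, Priya 43. Liam eliminated.
Round 2: Quinn 22, Sam 9, Rosa 16, Jamal 14, Priya 43. Sam eliminated.
Round 3: Quinn 22, Rosa 25, Jamal 14, Priya 43. Jamal eliminated.
Round 4: Quinn 22, Rosa 25, Priya 57. Priya has a majority (≥53).

Priya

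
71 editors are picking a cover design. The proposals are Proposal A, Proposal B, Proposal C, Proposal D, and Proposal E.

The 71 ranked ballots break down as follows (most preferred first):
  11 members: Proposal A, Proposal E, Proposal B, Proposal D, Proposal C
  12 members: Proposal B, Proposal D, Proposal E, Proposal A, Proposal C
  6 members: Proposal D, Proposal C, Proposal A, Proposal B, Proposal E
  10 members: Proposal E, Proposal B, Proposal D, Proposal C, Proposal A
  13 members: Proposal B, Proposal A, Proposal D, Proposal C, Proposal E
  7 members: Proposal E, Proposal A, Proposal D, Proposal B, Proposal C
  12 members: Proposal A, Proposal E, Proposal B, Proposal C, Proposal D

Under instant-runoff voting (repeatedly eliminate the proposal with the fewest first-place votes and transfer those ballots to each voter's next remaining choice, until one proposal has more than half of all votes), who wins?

Proposal A

Round 1: Proposal A 23, Proposal B 25, Proposal C 0, Proposal D 6, Proposal E 17. Proposal C eliminated.
Round 2: Proposal A 23, Proposal B 25, Proposal D 6, Proposal E 17. Proposal D eliminated.
Round 3: Proposal A 29, Proposal B 25, Proposal E 17. Proposal E eliminated.
Round 4: Proposal A 36, Proposal B 35. Proposal A has a majority (≥36).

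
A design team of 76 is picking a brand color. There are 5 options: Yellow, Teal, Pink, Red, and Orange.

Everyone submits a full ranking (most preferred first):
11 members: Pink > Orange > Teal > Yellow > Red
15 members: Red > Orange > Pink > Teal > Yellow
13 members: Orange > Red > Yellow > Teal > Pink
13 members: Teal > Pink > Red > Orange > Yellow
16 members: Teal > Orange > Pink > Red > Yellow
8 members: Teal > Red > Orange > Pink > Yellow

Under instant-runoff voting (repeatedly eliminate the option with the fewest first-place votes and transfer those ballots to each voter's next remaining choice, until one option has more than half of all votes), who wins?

Orange

Round 1: Yellow 0, Teal 37, Pink 11, Red 15, Orange 13. Yellow eliminated.
Round 2: Teal 37, Pink 11, Red 15, Orange 13. Pink eliminated.
Round 3: Teal 37, Red 15, Orange 24. Red eliminated.
Round 4: Teal 37, Orange 39. Orange has a majority (≥39).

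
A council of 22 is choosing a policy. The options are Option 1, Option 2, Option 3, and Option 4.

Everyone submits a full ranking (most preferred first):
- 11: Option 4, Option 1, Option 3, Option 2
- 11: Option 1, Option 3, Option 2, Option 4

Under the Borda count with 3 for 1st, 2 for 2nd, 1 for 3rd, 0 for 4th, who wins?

Option 1: 11×2 + 11×3 = 55
Option 2: 11×0 + 11×1 = 11
Option 3: 11×1 + 11×2 = 33
Option 4: 11×3 + 11×0 = 33

Option 1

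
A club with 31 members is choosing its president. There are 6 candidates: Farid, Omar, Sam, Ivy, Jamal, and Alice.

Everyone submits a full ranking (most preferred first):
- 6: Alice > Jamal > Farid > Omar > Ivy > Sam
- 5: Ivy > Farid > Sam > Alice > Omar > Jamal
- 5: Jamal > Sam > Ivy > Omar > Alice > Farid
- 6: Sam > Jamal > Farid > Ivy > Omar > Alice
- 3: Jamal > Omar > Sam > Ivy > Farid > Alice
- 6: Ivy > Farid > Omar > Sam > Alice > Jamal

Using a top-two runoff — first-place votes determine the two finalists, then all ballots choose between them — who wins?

Jamal

Round 1 first-place votes: Farid 0, Omar 0, Sam 6, Ivy 11, Jamal 8, Alice 6. Ivy and Jamal advance.
Runoff: Ivy is ranked above Jamal on 11 ballots, Jamal above Ivy on 20.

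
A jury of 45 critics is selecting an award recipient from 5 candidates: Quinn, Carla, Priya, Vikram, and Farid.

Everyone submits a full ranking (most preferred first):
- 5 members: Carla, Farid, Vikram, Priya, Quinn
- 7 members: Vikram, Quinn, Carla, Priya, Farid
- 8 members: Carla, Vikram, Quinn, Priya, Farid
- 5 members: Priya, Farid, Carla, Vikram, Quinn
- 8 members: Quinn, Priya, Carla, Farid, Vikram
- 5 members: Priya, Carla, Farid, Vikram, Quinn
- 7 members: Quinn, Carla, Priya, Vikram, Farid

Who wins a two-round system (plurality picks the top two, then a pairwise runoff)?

Round 1 first-place votes: Quinn 15, Carla 13, Priya 10, Vikram 7, Farid 0. Quinn and Carla advance.
Runoff: Quinn is ranked above Carla on 22 ballots, Carla above Quinn on 23.

Carla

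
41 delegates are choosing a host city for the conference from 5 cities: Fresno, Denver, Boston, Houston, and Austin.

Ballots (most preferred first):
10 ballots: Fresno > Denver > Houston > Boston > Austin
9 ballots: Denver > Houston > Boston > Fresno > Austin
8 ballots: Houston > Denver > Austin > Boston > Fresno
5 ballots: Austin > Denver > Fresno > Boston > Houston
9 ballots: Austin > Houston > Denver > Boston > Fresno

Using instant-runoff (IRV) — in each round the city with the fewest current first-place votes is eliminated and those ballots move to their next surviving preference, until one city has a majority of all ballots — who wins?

Round 1: Fresno 10, Denver 9, Boston 0, Houston 8, Austin 14. Boston eliminated.
Round 2: Fresno 10, Denver 9, Houston 8, Austin 14. Houston eliminated.
Round 3: Fresno 10, Denver 17, Austin 14. Fresno eliminated.
Round 4: Denver 27, Austin 14. Denver has a majority (≥21).

Denver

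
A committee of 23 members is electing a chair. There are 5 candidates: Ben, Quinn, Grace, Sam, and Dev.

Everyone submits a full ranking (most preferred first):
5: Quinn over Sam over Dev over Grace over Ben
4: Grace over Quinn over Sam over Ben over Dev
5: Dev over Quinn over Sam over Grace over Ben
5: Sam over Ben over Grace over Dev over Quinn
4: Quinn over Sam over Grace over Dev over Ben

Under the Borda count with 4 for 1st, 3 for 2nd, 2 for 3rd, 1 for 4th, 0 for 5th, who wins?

Sam

Ben: 5×0 + 4×1 + 5×0 + 5×3 + 4×0 = 19
Quinn: 5×4 + 4×3 + 5×3 + 5×0 + 4×4 = 63
Grace: 5×1 + 4×4 + 5×1 + 5×2 + 4×2 = 44
Sam: 5×3 + 4×2 + 5×2 + 5×4 + 4×3 = 65
Dev: 5×2 + 4×0 + 5×4 + 5×1 + 4×1 = 39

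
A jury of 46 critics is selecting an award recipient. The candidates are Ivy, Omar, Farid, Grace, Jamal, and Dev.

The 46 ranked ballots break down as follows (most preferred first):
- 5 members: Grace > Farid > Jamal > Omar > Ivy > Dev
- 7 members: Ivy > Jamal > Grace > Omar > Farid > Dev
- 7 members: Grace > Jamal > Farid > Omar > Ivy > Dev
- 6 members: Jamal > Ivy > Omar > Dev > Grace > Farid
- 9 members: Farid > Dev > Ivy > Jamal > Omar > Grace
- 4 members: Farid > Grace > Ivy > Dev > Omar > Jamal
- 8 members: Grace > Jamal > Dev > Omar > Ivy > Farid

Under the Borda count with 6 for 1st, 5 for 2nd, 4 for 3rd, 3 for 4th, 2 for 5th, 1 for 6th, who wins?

Ivy: 5×2 + 7×6 + 7×2 + 6×5 + 9×4 + 4×4 + 8×2 = 164
Omar: 5×3 + 7×3 + 7×3 + 6×4 + 9×2 + 4×2 + 8×3 = 131
Farid: 5×5 + 7×2 + 7×4 + 6×1 + 9×6 + 4×6 + 8×1 = 159
Grace: 5×6 + 7×4 + 7×6 + 6×2 + 9×1 + 4×5 + 8×6 = 189
Jamal: 5×4 + 7×5 + 7×5 + 6×6 + 9×3 + 4×1 + 8×5 = 197
Dev: 5×1 + 7×1 + 7×1 + 6×3 + 9×5 + 4×3 + 8×4 = 126

Jamal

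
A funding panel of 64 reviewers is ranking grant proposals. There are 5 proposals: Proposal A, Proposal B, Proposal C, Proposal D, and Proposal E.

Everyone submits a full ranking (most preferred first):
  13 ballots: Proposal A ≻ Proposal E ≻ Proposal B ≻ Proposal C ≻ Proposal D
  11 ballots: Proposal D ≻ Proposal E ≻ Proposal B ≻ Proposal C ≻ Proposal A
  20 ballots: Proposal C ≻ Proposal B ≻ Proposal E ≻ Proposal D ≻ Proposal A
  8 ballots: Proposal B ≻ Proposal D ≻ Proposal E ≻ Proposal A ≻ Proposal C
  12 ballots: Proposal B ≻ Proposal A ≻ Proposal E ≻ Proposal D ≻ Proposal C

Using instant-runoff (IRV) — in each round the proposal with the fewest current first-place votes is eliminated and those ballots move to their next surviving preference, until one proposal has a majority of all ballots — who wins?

Round 1: Proposal A 13, Proposal B 20, Proposal C 20, Proposal D 11, Proposal E 0. Proposal E eliminated.
Round 2: Proposal A 13, Proposal B 20, Proposal C 20, Proposal D 11. Proposal D eliminated.
Round 3: Proposal A 13, Proposal B 31, Proposal C 20. Proposal A eliminated.
Round 4: Proposal B 44, Proposal C 20. Proposal B has a majority (≥33).

Proposal B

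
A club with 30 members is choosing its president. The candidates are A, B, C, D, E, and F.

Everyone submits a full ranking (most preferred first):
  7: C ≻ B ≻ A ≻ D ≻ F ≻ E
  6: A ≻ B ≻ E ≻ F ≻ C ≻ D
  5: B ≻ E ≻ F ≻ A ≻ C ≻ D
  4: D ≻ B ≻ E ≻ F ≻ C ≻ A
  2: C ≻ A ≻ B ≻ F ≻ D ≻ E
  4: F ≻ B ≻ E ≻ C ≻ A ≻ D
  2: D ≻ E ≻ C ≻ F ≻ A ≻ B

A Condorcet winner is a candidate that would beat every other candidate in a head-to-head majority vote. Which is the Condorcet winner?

B

B vs A: 20–10
B vs C: 19–11
B vs D: 24–6
B vs E: 28–2
B vs F: 24–6
B beats every other candidate.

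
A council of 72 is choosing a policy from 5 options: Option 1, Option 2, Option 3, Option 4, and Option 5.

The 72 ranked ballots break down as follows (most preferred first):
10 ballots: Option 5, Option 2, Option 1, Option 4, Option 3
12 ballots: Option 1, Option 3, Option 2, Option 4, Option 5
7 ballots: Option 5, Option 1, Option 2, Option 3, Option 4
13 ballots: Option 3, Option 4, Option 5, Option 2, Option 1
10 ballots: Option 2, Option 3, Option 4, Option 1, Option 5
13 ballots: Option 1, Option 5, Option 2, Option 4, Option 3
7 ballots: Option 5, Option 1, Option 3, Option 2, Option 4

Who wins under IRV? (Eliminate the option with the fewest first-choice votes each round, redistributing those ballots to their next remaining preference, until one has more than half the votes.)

Option 5

Round 1: Option 1 25, Option 2 10, Option 3 13, Option 4 0, Option 5 24. Option 4 eliminated.
Round 2: Option 1 25, Option 2 10, Option 3 13, Option 5 24. Option 2 eliminated.
Round 3: Option 1 25, Option 3 23, Option 5 24. Option 3 eliminated.
Round 4: Option 1 35, Option 5 37. Option 5 has a majority (≥37).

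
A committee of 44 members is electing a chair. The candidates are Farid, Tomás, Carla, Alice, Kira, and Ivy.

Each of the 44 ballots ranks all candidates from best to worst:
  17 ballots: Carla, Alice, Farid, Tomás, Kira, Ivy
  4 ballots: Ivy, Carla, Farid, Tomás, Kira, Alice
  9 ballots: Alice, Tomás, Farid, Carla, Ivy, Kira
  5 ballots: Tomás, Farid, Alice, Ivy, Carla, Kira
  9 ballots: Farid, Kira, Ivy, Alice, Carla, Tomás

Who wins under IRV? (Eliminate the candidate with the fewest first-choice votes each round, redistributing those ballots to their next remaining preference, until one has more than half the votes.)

Farid

Round 1: Farid 9, Tomás 5, Carla 17, Alice 9, Kira 0, Ivy 4. Kira eliminated.
Round 2: Farid 9, Tomás 5, Carla 17, Alice 9, Ivy 4. Ivy eliminated.
Round 3: Farid 9, Tomás 5, Carla 21, Alice 9. Tomás eliminated.
Round 4: Farid 14, Carla 21, Alice 9. Alice eliminated.
Round 5: Farid 23, Carla 21. Farid has a majority (≥23).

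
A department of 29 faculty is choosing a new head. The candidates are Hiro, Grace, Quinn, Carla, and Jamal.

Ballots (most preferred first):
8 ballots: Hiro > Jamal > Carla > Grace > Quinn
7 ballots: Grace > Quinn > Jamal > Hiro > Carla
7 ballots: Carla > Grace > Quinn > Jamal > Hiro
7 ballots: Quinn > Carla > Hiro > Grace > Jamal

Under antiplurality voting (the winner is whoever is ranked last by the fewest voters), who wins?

Last-place votes: Hiro 7, Grace 0, Quinn 8, Carla 7, Jamal 7.

Grace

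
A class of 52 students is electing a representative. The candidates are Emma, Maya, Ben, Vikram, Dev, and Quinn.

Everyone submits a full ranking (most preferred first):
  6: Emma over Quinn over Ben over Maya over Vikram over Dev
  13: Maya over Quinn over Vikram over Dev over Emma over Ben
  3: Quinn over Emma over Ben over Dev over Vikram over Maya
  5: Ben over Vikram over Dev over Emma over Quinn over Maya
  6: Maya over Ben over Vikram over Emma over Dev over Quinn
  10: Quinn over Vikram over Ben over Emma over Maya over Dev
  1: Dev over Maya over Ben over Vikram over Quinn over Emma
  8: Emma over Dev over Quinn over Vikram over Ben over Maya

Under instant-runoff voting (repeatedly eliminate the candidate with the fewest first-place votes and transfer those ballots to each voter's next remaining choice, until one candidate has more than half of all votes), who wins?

Round 1: Emma 14, Maya 19, Ben 5, Vikram 0, Dev 1, Quinn 13. Vikram eliminated.
Round 2: Emma 14, Maya 19, Ben 5, Dev 1, Quinn 13. Dev eliminated.
Round 3: Emma 14, Maya 20, Ben 5, Quinn 13. Ben eliminated.
Round 4: Emma 19, Maya 20, Quinn 13. Quinn eliminated.
Round 5: Emma 32, Maya 20. Emma has a majority (≥27).

Emma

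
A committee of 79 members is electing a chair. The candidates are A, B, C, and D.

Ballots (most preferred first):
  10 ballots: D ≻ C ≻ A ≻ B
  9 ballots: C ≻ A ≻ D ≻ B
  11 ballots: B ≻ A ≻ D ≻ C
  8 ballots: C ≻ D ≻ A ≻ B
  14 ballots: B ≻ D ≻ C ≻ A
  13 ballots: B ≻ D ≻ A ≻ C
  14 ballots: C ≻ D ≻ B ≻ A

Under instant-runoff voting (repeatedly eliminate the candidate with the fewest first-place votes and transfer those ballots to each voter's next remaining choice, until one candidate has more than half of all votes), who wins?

C

Round 1: A 0, B 38, C 31, D 10. A eliminated.
Round 2: B 38, C 31, D 10. D eliminated.
Round 3: B 38, C 41. C has a majority (≥40).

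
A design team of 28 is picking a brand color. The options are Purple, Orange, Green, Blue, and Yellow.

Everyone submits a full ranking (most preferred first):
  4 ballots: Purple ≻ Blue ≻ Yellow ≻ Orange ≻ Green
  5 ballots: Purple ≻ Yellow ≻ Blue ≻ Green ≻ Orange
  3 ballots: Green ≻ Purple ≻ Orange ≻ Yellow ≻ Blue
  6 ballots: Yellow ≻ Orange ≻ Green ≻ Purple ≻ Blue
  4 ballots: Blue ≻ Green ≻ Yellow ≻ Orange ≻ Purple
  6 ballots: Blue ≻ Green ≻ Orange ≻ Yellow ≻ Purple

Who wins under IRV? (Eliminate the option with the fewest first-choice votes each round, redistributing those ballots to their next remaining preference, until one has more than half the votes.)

Round 1: Purple 9, Orange 0, Green 3, Blue 10, Yellow 6. Orange eliminated.
Round 2: Purple 9, Green 3, Blue 10, Yellow 6. Green eliminated.
Round 3: Purple 12, Blue 10, Yellow 6. Yellow eliminated.
Round 4: Purple 18, Blue 10. Purple has a majority (≥15).

Purple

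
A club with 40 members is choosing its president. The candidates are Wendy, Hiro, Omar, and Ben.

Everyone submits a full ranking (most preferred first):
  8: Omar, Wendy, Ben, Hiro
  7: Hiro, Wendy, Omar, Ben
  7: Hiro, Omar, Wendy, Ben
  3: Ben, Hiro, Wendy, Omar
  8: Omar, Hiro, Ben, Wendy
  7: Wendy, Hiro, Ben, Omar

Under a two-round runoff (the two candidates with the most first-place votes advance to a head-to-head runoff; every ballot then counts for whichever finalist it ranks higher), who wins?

Hiro

Round 1 first-place votes: Wendy 7, Hiro 14, Omar 16, Ben 3. Omar and Hiro advance.
Runoff: Omar is ranked above Hiro on 16 ballots, Hiro above Omar on 24.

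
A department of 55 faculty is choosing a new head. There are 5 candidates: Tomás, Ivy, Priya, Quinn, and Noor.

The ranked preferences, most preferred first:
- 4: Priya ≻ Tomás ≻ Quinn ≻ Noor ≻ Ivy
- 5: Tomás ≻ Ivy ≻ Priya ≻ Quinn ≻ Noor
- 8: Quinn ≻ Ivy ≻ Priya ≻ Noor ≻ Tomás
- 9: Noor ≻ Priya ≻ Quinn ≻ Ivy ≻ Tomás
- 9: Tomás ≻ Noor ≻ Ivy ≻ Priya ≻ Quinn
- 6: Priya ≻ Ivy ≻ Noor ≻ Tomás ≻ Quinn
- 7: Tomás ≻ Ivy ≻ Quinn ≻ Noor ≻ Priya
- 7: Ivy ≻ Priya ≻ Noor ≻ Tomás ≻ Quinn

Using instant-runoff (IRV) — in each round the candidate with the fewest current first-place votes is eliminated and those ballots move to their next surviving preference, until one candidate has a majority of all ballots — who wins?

Priya

Round 1: Tomás 21, Ivy 7, Priya 10, Quinn 8, Noor 9. Ivy eliminated.
Round 2: Tomás 21, Priya 17, Quinn 8, Noor 9. Quinn eliminated.
Round 3: Tomás 21, Priya 25, Noor 9. Noor eliminated.
Round 4: Tomás 21, Priya 34. Priya has a majority (≥28).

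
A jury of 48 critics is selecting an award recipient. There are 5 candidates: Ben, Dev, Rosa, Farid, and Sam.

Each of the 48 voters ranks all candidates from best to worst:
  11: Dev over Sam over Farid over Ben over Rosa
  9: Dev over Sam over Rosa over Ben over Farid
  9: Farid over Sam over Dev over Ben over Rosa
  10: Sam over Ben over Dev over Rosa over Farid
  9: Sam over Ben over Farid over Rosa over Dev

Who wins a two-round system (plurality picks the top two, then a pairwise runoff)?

Sam

Round 1 first-place votes: Ben 0, Dev 20, Rosa 0, Farid 9, Sam 19. Dev and Sam advance.
Runoff: Dev is ranked above Sam on 20 ballots, Sam above Dev on 28.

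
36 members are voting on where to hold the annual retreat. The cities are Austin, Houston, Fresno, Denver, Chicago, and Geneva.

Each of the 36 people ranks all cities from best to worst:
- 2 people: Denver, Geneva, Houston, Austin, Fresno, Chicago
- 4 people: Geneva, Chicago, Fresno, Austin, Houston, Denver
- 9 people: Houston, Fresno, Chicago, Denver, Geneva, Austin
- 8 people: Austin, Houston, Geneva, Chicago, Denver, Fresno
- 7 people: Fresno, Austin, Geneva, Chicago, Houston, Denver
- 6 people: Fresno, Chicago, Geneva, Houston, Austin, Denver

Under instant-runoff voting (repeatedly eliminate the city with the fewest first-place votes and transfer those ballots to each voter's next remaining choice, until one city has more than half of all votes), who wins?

Houston

Round 1: Austin 8, Houston 9, Fresno 13, Denver 2, Chicago 0, Geneva 4. Chicago eliminated.
Round 2: Austin 8, Houston 9, Fresno 13, Denver 2, Geneva 4. Denver eliminated.
Round 3: Austin 8, Houston 9, Fresno 13, Geneva 6. Geneva eliminated.
Round 4: Austin 8, Houston 11, Fresno 17. Austin eliminated.
Round 5: Houston 19, Fresno 17. Houston has a majority (≥19).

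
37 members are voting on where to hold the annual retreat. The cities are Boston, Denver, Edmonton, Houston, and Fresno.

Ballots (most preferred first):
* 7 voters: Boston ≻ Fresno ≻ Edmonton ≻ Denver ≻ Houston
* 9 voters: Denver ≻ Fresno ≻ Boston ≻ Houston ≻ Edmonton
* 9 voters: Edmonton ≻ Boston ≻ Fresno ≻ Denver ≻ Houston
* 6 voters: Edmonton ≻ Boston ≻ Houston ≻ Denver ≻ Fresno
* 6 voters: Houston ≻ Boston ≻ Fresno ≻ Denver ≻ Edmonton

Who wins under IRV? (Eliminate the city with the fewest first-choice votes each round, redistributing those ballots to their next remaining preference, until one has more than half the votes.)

Round 1: Boston 7, Denver 9, Edmonton 15, Houston 6, Fresno 0. Fresno eliminated.
Round 2: Boston 7, Denver 9, Edmonton 15, Houston 6. Houston eliminated.
Round 3: Boston 13, Denver 9, Edmonton 15. Denver eliminated.
Round 4: Boston 22, Edmonton 15. Boston has a majority (≥19).

Boston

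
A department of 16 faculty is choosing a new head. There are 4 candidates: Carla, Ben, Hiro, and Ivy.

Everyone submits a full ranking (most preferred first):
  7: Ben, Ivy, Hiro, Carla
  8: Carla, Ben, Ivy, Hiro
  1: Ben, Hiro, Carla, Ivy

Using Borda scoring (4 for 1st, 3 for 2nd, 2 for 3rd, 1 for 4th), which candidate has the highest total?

Ben

Carla: 7×1 + 8×4 + 1×2 = 41
Ben: 7×4 + 8×3 + 1×4 = 56
Hiro: 7×2 + 8×1 + 1×3 = 25
Ivy: 7×3 + 8×2 + 1×1 = 38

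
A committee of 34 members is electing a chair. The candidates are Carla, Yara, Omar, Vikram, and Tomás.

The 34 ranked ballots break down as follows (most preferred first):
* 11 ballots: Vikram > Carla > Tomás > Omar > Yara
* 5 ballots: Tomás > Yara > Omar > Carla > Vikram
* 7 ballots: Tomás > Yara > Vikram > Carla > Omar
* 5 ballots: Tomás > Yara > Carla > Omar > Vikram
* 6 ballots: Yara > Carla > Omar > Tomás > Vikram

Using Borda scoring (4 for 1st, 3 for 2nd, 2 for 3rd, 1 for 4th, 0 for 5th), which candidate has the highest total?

Carla: 11×3 + 5×1 + 7×1 + 5×2 + 6×3 = 73
Yara: 11×0 + 5×3 + 7×3 + 5×3 + 6×4 = 75
Omar: 11×1 + 5×2 + 7×0 + 5×1 + 6×2 = 38
Vikram: 11×4 + 5×0 + 7×2 + 5×0 + 6×0 = 58
Tomás: 11×2 + 5×4 + 7×4 + 5×4 + 6×1 = 96

Tomás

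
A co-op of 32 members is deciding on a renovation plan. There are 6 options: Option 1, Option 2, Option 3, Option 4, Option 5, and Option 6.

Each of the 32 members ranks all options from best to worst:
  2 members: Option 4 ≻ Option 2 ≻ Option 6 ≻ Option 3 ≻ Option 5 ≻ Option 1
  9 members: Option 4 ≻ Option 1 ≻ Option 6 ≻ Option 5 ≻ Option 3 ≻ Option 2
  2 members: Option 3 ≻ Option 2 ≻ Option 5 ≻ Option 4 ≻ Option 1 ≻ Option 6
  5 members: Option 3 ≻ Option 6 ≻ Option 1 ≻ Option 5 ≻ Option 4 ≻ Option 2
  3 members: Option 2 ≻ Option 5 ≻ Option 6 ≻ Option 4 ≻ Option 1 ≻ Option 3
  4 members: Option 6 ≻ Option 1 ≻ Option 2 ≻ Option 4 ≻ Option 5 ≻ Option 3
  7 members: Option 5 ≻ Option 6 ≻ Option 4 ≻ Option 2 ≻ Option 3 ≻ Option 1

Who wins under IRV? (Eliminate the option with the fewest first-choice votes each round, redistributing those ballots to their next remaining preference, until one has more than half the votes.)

Round 1: Option 1 0, Option 2 3, Option 3 7, Option 4 11, Option 5 7, Option 6 4. Option 1 eliminated.
Round 2: Option 2 3, Option 3 7, Option 4 11, Option 5 7, Option 6 4. Option 2 eliminated.
Round 3: Option 3 7, Option 4 11, Option 5 10, Option 6 4. Option 6 eliminated.
Round 4: Option 3 7, Option 4 15, Option 5 10. Option 3 eliminated.
Round 5: Option 4 15, Option 5 17. Option 5 has a majority (≥17).

Option 5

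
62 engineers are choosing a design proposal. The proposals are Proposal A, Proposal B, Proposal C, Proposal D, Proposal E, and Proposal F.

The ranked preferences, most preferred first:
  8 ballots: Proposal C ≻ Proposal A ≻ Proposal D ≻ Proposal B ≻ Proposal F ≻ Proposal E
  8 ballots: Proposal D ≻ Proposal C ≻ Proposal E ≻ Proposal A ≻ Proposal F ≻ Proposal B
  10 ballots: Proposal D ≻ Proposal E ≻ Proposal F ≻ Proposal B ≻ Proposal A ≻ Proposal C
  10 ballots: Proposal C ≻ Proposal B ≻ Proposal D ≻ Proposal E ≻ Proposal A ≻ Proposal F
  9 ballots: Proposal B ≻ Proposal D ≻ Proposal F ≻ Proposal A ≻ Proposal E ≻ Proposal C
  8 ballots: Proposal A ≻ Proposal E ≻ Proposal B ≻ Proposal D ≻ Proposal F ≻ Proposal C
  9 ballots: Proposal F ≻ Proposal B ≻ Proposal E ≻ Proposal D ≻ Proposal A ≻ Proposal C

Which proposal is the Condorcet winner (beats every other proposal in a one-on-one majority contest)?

Proposal B vs Proposal A: 38–24
Proposal B vs Proposal C: 36–26
Proposal B vs Proposal D: 36–26
Proposal B vs Proposal E: 36–26
Proposal B vs Proposal F: 35–27
Proposal B beats every other proposal.

Proposal B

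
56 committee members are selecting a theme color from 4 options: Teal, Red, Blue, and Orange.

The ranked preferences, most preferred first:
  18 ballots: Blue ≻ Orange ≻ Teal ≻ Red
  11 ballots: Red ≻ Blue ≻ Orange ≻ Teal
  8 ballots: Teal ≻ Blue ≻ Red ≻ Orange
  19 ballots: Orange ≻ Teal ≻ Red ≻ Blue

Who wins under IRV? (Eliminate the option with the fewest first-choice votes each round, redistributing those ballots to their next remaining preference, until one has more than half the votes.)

Round 1: Teal 8, Red 11, Blue 18, Orange 19. Teal eliminated.
Round 2: Red 11, Blue 26, Orange 19. Red eliminated.
Round 3: Blue 37, Orange 19. Blue has a majority (≥29).

Blue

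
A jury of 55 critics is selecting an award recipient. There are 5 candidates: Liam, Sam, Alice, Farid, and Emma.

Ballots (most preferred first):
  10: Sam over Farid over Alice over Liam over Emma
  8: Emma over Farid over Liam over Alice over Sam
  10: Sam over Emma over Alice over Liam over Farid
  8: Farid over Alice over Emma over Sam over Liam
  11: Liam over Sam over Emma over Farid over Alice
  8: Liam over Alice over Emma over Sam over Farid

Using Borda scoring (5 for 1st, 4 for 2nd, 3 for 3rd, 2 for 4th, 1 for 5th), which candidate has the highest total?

Liam: 10×2 + 8×3 + 10×2 + 8×1 + 11×5 + 8×5 = 167
Sam: 10×5 + 8×1 + 10×5 + 8×2 + 11×4 + 8×2 = 184
Alice: 10×3 + 8×2 + 10×3 + 8×4 + 11×1 + 8×4 = 151
Farid: 10×4 + 8×4 + 10×1 + 8×5 + 11×2 + 8×1 = 152
Emma: 10×1 + 8×5 + 10×4 + 8×3 + 11×3 + 8×3 = 171

Sam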